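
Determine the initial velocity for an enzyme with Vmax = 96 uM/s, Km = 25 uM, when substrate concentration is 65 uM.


v = Vmax * [S] / (Km + [S])
v = 96 * 65 / (25 + 65)
v = 69.3333 uM/s

69.3333 uM/s


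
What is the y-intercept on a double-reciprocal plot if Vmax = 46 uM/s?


y-intercept = 1/Vmax
= 1/46
= 0.0217 s/uM

0.0217 s/uM


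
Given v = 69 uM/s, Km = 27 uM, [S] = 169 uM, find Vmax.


Vmax = v * (Km + [S]) / [S]
Vmax = 69 * (27 + 169) / 169
Vmax = 80.0237 uM/s

80.0237 uM/s


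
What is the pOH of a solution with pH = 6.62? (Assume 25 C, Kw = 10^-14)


pOH = 14 - pH
pOH = 14 - 6.62
pOH = 7.38

7.38


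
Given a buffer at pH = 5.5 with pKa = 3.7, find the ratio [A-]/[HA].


[A-]/[HA] = 10^(pH - pKa)
= 10^(5.5 - 3.7)
= 63.0957

63.0957


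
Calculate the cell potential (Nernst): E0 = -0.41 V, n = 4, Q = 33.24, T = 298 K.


E = E0 - (RT/nF) * ln(Q)
E = -0.41 - (8.314 * 298 / (4 * 96485)) * ln(33.24)
E = -0.4325 V

-0.4325 V


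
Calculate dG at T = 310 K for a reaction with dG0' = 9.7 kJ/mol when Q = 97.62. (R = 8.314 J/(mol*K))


dG = dG0' + RT * ln(Q) / 1000
dG = 9.7 + 8.314 * 310 * ln(97.62) / 1000
dG = 21.507 kJ/mol

21.507 kJ/mol


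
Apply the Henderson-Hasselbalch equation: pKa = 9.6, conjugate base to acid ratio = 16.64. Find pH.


pH = pKa + log10([A-]/[HA])
pH = 9.6 + log10(16.64)
pH = 10.8212

10.8212


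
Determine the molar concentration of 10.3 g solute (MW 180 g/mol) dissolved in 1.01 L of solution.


C = (mass / MW) / volume
C = (10.3 / 180) / 1.01
C = 0.0567 M

0.0567 M


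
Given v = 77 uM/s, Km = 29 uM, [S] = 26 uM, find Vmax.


Vmax = v * (Km + [S]) / [S]
Vmax = 77 * (29 + 26) / 26
Vmax = 162.8846 uM/s

162.8846 uM/s


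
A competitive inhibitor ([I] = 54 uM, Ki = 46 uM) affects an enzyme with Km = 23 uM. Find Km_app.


Km_app = Km * (1 + [I]/Ki)
Km_app = 23 * (1 + 54/46)
Km_app = 50.0 uM

50.0 uM


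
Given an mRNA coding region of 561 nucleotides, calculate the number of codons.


codons = nucleotides / 3
codons = 561 / 3 = 187

187


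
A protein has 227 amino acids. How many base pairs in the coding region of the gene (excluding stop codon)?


Each amino acid = 1 codon = 3 bp
bp = 227 * 3 = 681 bp

681 bp


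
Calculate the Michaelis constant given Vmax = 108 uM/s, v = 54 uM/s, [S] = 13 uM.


Km = [S] * (Vmax - v) / v
Km = 13 * (108 - 54) / 54
Km = 13.0 uM

13.0 uM


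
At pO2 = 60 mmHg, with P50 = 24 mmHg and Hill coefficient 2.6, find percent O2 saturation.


Y = pO2^n / (P50^n + pO2^n)
Y = 60^2.6 / (24^2.6 + 60^2.6)
Y = 91.55%

91.55%


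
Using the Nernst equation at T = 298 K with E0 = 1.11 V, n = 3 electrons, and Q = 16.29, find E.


E = E0 - (RT/nF) * ln(Q)
E = 1.11 - (8.314 * 298 / (3 * 96485)) * ln(16.29)
E = 1.0861 V

1.0861 V


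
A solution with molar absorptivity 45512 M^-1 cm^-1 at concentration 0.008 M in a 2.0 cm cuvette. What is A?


A = epsilon * c * l
A = 45512 * 0.008 * 2.0
A = 728.192

728.192


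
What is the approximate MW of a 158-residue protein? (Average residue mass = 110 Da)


MW = n_residues * 110 Da
MW = 158 * 110
MW = 17380 Da

17380 Da


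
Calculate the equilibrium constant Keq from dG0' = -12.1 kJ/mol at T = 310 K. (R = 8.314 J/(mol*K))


Keq = exp(-dG0 * 1000 / (R * T))
Keq = exp(-(-12.1) * 1000 / (8.314 * 310))
Keq = 109.3729

109.3729


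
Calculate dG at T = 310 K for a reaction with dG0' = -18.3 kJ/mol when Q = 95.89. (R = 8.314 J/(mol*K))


dG = dG0' + RT * ln(Q) / 1000
dG = -18.3 + 8.314 * 310 * ln(95.89) / 1000
dG = -6.5391 kJ/mol

-6.5391 kJ/mol


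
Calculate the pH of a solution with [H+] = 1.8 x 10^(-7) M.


pH = -log10([H+])
pH = -log10(1.8 x 10^(-7))
pH = 6.7447

6.7447


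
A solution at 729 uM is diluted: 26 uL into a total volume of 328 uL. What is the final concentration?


C2 = C1 * V1 / V2
C2 = 729 * 26 / 328
C2 = 57.7866 uM

57.7866 uM


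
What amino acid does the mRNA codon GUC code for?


Standard genetic code lookup.
Codon GUC -> Val

Val


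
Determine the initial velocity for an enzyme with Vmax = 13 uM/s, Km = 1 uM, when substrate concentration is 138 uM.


v = Vmax * [S] / (Km + [S])
v = 13 * 138 / (1 + 138)
v = 12.9065 uM/s

12.9065 uM/s


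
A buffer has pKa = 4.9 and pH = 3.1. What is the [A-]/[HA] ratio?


[A-]/[HA] = 10^(pH - pKa)
= 10^(3.1 - 4.9)
= 0.0158

0.0158


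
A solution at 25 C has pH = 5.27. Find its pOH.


pOH = 14 - pH
pOH = 14 - 5.27
pOH = 8.73

8.73


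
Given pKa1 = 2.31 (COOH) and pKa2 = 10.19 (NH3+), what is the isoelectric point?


pI = (pKa1 + pKa2) / 2
pI = (2.31 + 10.19) / 2
pI = 6.25

6.25


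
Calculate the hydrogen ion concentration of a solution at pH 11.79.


[H+] = 10^(-pH)
[H+] = 10^(-11.79)
[H+] = 1.622e-12 M

1.622e-12 M


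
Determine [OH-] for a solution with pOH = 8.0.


[OH-] = 10^(-pOH)
[OH-] = 10^(-8.0)
[OH-] = 1.000e-08 M

1.000e-08 M


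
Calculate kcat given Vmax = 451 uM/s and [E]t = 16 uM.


kcat = Vmax / [E]t
kcat = 451 / 16
kcat = 28.1875 s^-1

28.1875 s^-1


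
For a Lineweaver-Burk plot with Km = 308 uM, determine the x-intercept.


x-intercept = -1/Km
= -1/308
= -0.0032 1/uM

-0.0032 1/uM


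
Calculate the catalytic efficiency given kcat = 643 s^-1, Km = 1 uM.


Catalytic efficiency = kcat / Km
= 643 / 1
= 643.0 uM^-1*s^-1

643.0 uM^-1*s^-1


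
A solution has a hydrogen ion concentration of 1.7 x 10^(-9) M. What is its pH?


pH = -log10([H+])
pH = -log10(1.7 x 10^(-9))
pH = 8.7696

8.7696


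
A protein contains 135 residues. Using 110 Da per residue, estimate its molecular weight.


MW = n_residues * 110 Da
MW = 135 * 110
MW = 14850 Da

14850 Da


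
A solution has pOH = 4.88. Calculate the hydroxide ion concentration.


[OH-] = 10^(-pOH)
[OH-] = 10^(-4.88)
[OH-] = 1.318e-05 M

1.318e-05 M


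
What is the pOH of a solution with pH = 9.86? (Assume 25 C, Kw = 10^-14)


pOH = 14 - pH
pOH = 14 - 9.86
pOH = 4.14

4.14


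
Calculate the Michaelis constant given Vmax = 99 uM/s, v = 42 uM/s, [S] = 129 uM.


Km = [S] * (Vmax - v) / v
Km = 129 * (99 - 42) / 42
Km = 175.0714 uM

175.0714 uM


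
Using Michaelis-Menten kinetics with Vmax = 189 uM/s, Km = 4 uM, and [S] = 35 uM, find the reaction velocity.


v = Vmax * [S] / (Km + [S])
v = 189 * 35 / (4 + 35)
v = 169.6154 uM/s

169.6154 uM/s


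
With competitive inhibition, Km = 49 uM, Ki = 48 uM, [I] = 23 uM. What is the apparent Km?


Km_app = Km * (1 + [I]/Ki)
Km_app = 49 * (1 + 23/48)
Km_app = 72.4792 uM

72.4792 uM


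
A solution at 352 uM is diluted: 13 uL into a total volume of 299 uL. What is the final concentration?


C2 = C1 * V1 / V2
C2 = 352 * 13 / 299
C2 = 15.3043 uM

15.3043 uM


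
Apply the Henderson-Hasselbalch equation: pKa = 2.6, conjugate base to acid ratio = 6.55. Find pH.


pH = pKa + log10([A-]/[HA])
pH = 2.6 + log10(6.55)
pH = 3.4162

3.4162


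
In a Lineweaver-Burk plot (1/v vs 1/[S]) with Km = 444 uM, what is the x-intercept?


x-intercept = -1/Km
= -1/444
= -0.0023 1/uM

-0.0023 1/uM


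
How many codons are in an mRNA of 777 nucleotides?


codons = nucleotides / 3
codons = 777 / 3 = 259

259


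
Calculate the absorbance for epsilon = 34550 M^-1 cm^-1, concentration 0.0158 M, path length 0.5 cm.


A = epsilon * c * l
A = 34550 * 0.0158 * 0.5
A = 272.945

272.945


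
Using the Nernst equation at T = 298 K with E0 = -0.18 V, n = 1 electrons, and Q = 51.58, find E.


E = E0 - (RT/nF) * ln(Q)
E = -0.18 - (8.314 * 298 / (1 * 96485)) * ln(51.58)
E = -0.2813 V

-0.2813 V


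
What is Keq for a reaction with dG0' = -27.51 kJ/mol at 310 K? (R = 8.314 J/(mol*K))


Keq = exp(-dG0 * 1000 / (R * T))
Keq = exp(-(-27.51) * 1000 / (8.314 * 310))
Keq = 43208.6274

43208.6274


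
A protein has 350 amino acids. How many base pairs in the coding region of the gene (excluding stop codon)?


Each amino acid = 1 codon = 3 bp
bp = 350 * 3 = 1050 bp

1050 bp


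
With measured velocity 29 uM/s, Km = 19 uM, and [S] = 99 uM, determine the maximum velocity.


Vmax = v * (Km + [S]) / [S]
Vmax = 29 * (19 + 99) / 99
Vmax = 34.5657 uM/s

34.5657 uM/s


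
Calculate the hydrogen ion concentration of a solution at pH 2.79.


[H+] = 10^(-pH)
[H+] = 10^(-2.79)
[H+] = 0.0016 M

0.0016 M


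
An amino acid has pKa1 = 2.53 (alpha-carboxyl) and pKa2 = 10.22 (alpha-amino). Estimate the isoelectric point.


pI = (pKa1 + pKa2) / 2
pI = (2.53 + 10.22) / 2
pI = 6.375

6.375


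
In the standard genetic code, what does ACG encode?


Standard genetic code lookup.
Codon ACG -> Thr

Thr


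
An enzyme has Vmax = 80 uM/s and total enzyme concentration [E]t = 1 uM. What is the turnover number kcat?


kcat = Vmax / [E]t
kcat = 80 / 1
kcat = 80.0 s^-1

80.0 s^-1


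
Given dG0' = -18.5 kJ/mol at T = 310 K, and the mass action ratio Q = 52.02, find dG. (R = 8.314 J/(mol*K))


dG = dG0' + RT * ln(Q) / 1000
dG = -18.5 + 8.314 * 310 * ln(52.02) / 1000
dG = -8.3153 kJ/mol

-8.3153 kJ/mol


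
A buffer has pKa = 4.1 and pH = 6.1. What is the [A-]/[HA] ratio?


[A-]/[HA] = 10^(pH - pKa)
= 10^(6.1 - 4.1)
= 100.0

100.0


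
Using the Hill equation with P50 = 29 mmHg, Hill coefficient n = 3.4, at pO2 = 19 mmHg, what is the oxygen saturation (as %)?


Y = pO2^n / (P50^n + pO2^n)
Y = 19^3.4 / (29^3.4 + 19^3.4)
Y = 19.19%

19.19%


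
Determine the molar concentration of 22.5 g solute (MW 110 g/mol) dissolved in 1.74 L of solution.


C = (mass / MW) / volume
C = (22.5 / 110) / 1.74
C = 0.1176 M

0.1176 M


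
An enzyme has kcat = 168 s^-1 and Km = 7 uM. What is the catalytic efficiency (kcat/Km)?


Catalytic efficiency = kcat / Km
= 168 / 7
= 24.0 uM^-1*s^-1

24.0 uM^-1*s^-1


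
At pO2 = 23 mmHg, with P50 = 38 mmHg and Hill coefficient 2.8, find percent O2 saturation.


Y = pO2^n / (P50^n + pO2^n)
Y = 23^2.8 / (38^2.8 + 23^2.8)
Y = 19.69%

19.69%


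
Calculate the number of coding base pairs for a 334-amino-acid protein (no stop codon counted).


Each amino acid = 1 codon = 3 bp
bp = 334 * 3 = 1002 bp

1002 bp


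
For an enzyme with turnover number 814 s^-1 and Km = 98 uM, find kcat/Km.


Catalytic efficiency = kcat / Km
= 814 / 98
= 8.3061 uM^-1*s^-1

8.3061 uM^-1*s^-1


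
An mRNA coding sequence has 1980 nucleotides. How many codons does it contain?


codons = nucleotides / 3
codons = 1980 / 3 = 660

660


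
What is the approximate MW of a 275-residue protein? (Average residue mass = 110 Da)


MW = n_residues * 110 Da
MW = 275 * 110
MW = 30250 Da

30250 Da


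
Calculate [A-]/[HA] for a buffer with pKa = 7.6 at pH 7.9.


[A-]/[HA] = 10^(pH - pKa)
= 10^(7.9 - 7.6)
= 1.9953

1.9953


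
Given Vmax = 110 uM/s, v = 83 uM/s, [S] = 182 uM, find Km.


Km = [S] * (Vmax - v) / v
Km = 182 * (110 - 83) / 83
Km = 59.2048 uM

59.2048 uM


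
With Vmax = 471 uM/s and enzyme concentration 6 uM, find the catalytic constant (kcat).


kcat = Vmax / [E]t
kcat = 471 / 6
kcat = 78.5 s^-1

78.5 s^-1


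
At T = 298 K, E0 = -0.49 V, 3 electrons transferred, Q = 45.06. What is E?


E = E0 - (RT/nF) * ln(Q)
E = -0.49 - (8.314 * 298 / (3 * 96485)) * ln(45.06)
E = -0.5226 V

-0.5226 V


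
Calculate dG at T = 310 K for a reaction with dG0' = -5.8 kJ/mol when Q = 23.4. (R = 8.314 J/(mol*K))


dG = dG0' + RT * ln(Q) / 1000
dG = -5.8 + 8.314 * 310 * ln(23.4) / 1000
dG = 2.3257 kJ/mol

2.3257 kJ/mol


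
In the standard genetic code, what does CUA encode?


Standard genetic code lookup.
Codon CUA -> Leu

Leu


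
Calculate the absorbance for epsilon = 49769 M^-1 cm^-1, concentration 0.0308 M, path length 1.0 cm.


A = epsilon * c * l
A = 49769 * 0.0308 * 1.0
A = 1532.8852

1532.8852


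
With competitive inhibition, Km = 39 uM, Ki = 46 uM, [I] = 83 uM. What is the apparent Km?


Km_app = Km * (1 + [I]/Ki)
Km_app = 39 * (1 + 83/46)
Km_app = 109.3696 uM

109.3696 uM


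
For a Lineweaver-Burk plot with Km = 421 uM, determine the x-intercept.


x-intercept = -1/Km
= -1/421
= -0.0024 1/uM

-0.0024 1/uM


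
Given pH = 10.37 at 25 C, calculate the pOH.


pOH = 14 - pH
pOH = 14 - 10.37
pOH = 3.63

3.63


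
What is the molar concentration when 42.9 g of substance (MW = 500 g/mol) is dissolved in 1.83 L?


C = (mass / MW) / volume
C = (42.9 / 500) / 1.83
C = 0.0469 M

0.0469 M


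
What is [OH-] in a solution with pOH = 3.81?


[OH-] = 10^(-pOH)
[OH-] = 10^(-3.81)
[OH-] = 1.549e-04 M

1.549e-04 M


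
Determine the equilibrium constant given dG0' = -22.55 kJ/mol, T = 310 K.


Keq = exp(-dG0 * 1000 / (R * T))
Keq = exp(-(-22.55) * 1000 / (8.314 * 310))
Keq = 6306.4658

6306.4658


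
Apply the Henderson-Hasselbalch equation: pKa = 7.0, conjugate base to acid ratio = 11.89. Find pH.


pH = pKa + log10([A-]/[HA])
pH = 7.0 + log10(11.89)
pH = 8.0752

8.0752


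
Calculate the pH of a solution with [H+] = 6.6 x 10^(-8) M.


pH = -log10([H+])
pH = -log10(6.6 x 10^(-8))
pH = 7.1805

7.1805


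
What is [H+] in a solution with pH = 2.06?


[H+] = 10^(-pH)
[H+] = 10^(-2.06)
[H+] = 0.0087 M

0.0087 M


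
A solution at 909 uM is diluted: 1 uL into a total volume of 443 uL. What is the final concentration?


C2 = C1 * V1 / V2
C2 = 909 * 1 / 443
C2 = 2.0519 uM

2.0519 uM


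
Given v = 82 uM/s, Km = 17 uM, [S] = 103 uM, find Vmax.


Vmax = v * (Km + [S]) / [S]
Vmax = 82 * (17 + 103) / 103
Vmax = 95.534 uM/s

95.534 uM/s


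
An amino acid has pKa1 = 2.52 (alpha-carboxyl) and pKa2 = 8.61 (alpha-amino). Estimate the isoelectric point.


pI = (pKa1 + pKa2) / 2
pI = (2.52 + 8.61) / 2
pI = 5.565

5.565


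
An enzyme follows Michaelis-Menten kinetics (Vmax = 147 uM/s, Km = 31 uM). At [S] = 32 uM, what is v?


v = Vmax * [S] / (Km + [S])
v = 147 * 32 / (31 + 32)
v = 74.6667 uM/s

74.6667 uM/s


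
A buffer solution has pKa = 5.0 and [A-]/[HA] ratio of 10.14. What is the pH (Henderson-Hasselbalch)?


pH = pKa + log10([A-]/[HA])
pH = 5.0 + log10(10.14)
pH = 6.006

6.006


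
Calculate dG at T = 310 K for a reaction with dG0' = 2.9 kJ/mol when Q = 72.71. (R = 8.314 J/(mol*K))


dG = dG0' + RT * ln(Q) / 1000
dG = 2.9 + 8.314 * 310 * ln(72.71) / 1000
dG = 13.9477 kJ/mol

13.9477 kJ/mol


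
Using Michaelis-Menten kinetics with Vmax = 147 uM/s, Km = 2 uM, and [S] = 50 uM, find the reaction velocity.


v = Vmax * [S] / (Km + [S])
v = 147 * 50 / (2 + 50)
v = 141.3462 uM/s

141.3462 uM/s


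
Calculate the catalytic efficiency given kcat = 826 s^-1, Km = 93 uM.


Catalytic efficiency = kcat / Km
= 826 / 93
= 8.8817 uM^-1*s^-1

8.8817 uM^-1*s^-1


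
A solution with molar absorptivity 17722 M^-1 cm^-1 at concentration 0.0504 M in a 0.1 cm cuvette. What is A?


A = epsilon * c * l
A = 17722 * 0.0504 * 0.1
A = 89.3189

89.3189


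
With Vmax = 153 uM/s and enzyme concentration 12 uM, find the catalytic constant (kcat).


kcat = Vmax / [E]t
kcat = 153 / 12
kcat = 12.75 s^-1

12.75 s^-1


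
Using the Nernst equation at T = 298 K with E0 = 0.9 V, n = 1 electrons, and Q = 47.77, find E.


E = E0 - (RT/nF) * ln(Q)
E = 0.9 - (8.314 * 298 / (1 * 96485)) * ln(47.77)
E = 0.8007 V

0.8007 V


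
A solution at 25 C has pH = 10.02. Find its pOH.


pOH = 14 - pH
pOH = 14 - 10.02
pOH = 3.98

3.98


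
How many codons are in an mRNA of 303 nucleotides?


codons = nucleotides / 3
codons = 303 / 3 = 101

101


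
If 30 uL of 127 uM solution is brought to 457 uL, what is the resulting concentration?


C2 = C1 * V1 / V2
C2 = 127 * 30 / 457
C2 = 8.337 uM

8.337 uM


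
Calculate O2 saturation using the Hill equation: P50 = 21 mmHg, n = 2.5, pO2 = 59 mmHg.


Y = pO2^n / (P50^n + pO2^n)
Y = 59^2.5 / (21^2.5 + 59^2.5)
Y = 92.97%

92.97%


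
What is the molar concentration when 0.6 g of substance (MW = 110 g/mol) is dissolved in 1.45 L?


C = (mass / MW) / volume
C = (0.6 / 110) / 1.45
C = 0.0038 M

0.0038 M


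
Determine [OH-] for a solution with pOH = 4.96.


[OH-] = 10^(-pOH)
[OH-] = 10^(-4.96)
[OH-] = 1.096e-05 M

1.096e-05 M


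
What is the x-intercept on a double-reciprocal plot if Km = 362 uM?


x-intercept = -1/Km
= -1/362
= -0.0028 1/uM

-0.0028 1/uM


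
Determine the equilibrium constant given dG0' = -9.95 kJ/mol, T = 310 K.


Keq = exp(-dG0 * 1000 / (R * T))
Keq = exp(-(-9.95) * 1000 / (8.314 * 310))
Keq = 47.4924

47.4924


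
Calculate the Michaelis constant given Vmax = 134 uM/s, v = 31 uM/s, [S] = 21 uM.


Km = [S] * (Vmax - v) / v
Km = 21 * (134 - 31) / 31
Km = 69.7742 uM

69.7742 uM


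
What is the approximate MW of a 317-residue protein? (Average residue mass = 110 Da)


MW = n_residues * 110 Da
MW = 317 * 110
MW = 34870 Da

34870 Da


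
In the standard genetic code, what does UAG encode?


Standard genetic code lookup.
Codon UAG -> Stop

Stop


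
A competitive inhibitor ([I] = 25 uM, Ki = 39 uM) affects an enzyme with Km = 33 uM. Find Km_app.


Km_app = Km * (1 + [I]/Ki)
Km_app = 33 * (1 + 25/39)
Km_app = 54.1538 uM

54.1538 uM


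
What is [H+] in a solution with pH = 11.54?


[H+] = 10^(-pH)
[H+] = 10^(-11.54)
[H+] = 2.884e-12 M

2.884e-12 M


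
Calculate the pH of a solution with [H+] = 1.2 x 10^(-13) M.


pH = -log10([H+])
pH = -log10(1.2 x 10^(-13))
pH = 12.9208

12.9208


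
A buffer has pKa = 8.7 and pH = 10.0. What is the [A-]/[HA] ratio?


[A-]/[HA] = 10^(pH - pKa)
= 10^(10.0 - 8.7)
= 19.9526

19.9526


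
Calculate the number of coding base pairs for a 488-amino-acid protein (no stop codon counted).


Each amino acid = 1 codon = 3 bp
bp = 488 * 3 = 1464 bp

1464 bp


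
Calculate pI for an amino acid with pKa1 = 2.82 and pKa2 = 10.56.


pI = (pKa1 + pKa2) / 2
pI = (2.82 + 10.56) / 2
pI = 6.69

6.69


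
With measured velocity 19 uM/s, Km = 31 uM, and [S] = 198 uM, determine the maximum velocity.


Vmax = v * (Km + [S]) / [S]
Vmax = 19 * (31 + 198) / 198
Vmax = 21.9747 uM/s

21.9747 uM/s


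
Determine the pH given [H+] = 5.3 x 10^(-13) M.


pH = -log10([H+])
pH = -log10(5.3 x 10^(-13))
pH = 12.2757

12.2757


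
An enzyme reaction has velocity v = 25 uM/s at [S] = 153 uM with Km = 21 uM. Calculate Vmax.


Vmax = v * (Km + [S]) / [S]
Vmax = 25 * (21 + 153) / 153
Vmax = 28.4314 uM/s

28.4314 uM/s


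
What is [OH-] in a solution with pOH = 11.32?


[OH-] = 10^(-pOH)
[OH-] = 10^(-11.32)
[OH-] = 4.786e-12 M

4.786e-12 M


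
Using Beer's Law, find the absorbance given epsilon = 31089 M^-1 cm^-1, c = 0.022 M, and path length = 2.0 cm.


A = epsilon * c * l
A = 31089 * 0.022 * 2.0
A = 1367.916

1367.916


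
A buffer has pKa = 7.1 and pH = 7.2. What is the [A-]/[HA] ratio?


[A-]/[HA] = 10^(pH - pKa)
= 10^(7.2 - 7.1)
= 1.2589

1.2589


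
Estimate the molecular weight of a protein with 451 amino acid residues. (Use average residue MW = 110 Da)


MW = n_residues * 110 Da
MW = 451 * 110
MW = 49610 Da

49610 Da


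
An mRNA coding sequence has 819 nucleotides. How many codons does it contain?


codons = nucleotides / 3
codons = 819 / 3 = 273

273


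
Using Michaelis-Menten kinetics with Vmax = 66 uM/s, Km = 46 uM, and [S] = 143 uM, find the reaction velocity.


v = Vmax * [S] / (Km + [S])
v = 66 * 143 / (46 + 143)
v = 49.9365 uM/s

49.9365 uM/s


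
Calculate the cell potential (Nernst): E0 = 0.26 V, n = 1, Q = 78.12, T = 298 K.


E = E0 - (RT/nF) * ln(Q)
E = 0.26 - (8.314 * 298 / (1 * 96485)) * ln(78.12)
E = 0.1481 V

0.1481 V


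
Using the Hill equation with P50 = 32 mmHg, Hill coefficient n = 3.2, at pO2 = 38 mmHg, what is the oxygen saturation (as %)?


Y = pO2^n / (P50^n + pO2^n)
Y = 38^3.2 / (32^3.2 + 38^3.2)
Y = 63.41%

63.41%


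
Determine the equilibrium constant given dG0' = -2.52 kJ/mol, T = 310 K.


Keq = exp(-dG0 * 1000 / (R * T))
Keq = exp(-(-2.52) * 1000 / (8.314 * 310))
Keq = 2.6585

2.6585


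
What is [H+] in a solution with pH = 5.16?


[H+] = 10^(-pH)
[H+] = 10^(-5.16)
[H+] = 6.918e-06 M

6.918e-06 M


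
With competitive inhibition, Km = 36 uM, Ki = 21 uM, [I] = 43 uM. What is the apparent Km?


Km_app = Km * (1 + [I]/Ki)
Km_app = 36 * (1 + 43/21)
Km_app = 109.7143 uM

109.7143 uM


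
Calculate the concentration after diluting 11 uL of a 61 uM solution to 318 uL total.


C2 = C1 * V1 / V2
C2 = 61 * 11 / 318
C2 = 2.1101 uM

2.1101 uM


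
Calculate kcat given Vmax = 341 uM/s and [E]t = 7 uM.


kcat = Vmax / [E]t
kcat = 341 / 7
kcat = 48.7143 s^-1

48.7143 s^-1


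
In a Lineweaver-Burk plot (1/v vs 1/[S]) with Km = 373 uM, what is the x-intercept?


x-intercept = -1/Km
= -1/373
= -0.0027 1/uM

-0.0027 1/uM


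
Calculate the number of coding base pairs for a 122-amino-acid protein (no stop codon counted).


Each amino acid = 1 codon = 3 bp
bp = 122 * 3 = 366 bp

366 bp


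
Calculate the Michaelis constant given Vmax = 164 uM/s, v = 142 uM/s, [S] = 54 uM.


Km = [S] * (Vmax - v) / v
Km = 54 * (164 - 142) / 142
Km = 8.3662 uM

8.3662 uM


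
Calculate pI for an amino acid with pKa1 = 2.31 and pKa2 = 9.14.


pI = (pKa1 + pKa2) / 2
pI = (2.31 + 9.14) / 2
pI = 5.725

5.725


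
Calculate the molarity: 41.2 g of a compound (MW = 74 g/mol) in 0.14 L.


C = (mass / MW) / volume
C = (41.2 / 74) / 0.14
C = 3.9768 M

3.9768 M


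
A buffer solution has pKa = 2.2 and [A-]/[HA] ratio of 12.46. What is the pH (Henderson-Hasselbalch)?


pH = pKa + log10([A-]/[HA])
pH = 2.2 + log10(12.46)
pH = 3.2955

3.2955


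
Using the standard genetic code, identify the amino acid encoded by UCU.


Standard genetic code lookup.
Codon UCU -> Ser

Ser


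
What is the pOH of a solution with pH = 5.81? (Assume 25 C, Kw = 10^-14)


pOH = 14 - pH
pOH = 14 - 5.81
pOH = 8.19

8.19


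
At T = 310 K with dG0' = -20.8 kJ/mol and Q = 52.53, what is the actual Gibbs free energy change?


dG = dG0' + RT * ln(Q) / 1000
dG = -20.8 + 8.314 * 310 * ln(52.53) / 1000
dG = -10.5902 kJ/mol

-10.5902 kJ/mol


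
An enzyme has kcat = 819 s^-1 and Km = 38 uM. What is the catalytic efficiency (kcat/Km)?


Catalytic efficiency = kcat / Km
= 819 / 38
= 21.5526 uM^-1*s^-1

21.5526 uM^-1*s^-1


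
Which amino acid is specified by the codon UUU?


Standard genetic code lookup.
Codon UUU -> Phe

Phe


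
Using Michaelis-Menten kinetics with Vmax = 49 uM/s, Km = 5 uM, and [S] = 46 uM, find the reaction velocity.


v = Vmax * [S] / (Km + [S])
v = 49 * 46 / (5 + 46)
v = 44.1961 uM/s

44.1961 uM/s


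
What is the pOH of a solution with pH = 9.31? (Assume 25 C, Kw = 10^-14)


pOH = 14 - pH
pOH = 14 - 9.31
pOH = 4.69

4.69


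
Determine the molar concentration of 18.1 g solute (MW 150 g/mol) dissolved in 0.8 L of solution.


C = (mass / MW) / volume
C = (18.1 / 150) / 0.8
C = 0.1508 M

0.1508 M


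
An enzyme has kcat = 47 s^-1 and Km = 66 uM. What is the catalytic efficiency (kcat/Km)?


Catalytic efficiency = kcat / Km
= 47 / 66
= 0.7121 uM^-1*s^-1

0.7121 uM^-1*s^-1


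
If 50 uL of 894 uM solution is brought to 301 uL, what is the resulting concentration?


C2 = C1 * V1 / V2
C2 = 894 * 50 / 301
C2 = 148.505 uM

148.505 uM


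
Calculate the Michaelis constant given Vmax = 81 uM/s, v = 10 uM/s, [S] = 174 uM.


Km = [S] * (Vmax - v) / v
Km = 174 * (81 - 10) / 10
Km = 1235.4 uM

1235.4 uM


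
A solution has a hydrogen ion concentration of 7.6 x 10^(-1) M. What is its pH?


pH = -log10([H+])
pH = -log10(7.6 x 10^(-1))
pH = 0.1192

0.1192


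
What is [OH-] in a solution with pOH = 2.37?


[OH-] = 10^(-pOH)
[OH-] = 10^(-2.37)
[OH-] = 0.0043 M

0.0043 M


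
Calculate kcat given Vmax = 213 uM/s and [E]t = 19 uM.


kcat = Vmax / [E]t
kcat = 213 / 19
kcat = 11.2105 s^-1

11.2105 s^-1


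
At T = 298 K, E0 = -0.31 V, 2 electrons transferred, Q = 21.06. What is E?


E = E0 - (RT/nF) * ln(Q)
E = -0.31 - (8.314 * 298 / (2 * 96485)) * ln(21.06)
E = -0.3491 V

-0.3491 V


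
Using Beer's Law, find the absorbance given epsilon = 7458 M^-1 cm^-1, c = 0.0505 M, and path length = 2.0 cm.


A = epsilon * c * l
A = 7458 * 0.0505 * 2.0
A = 753.258

753.258


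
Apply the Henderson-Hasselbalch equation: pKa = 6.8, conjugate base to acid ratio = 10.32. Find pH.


pH = pKa + log10([A-]/[HA])
pH = 6.8 + log10(10.32)
pH = 7.8137

7.8137


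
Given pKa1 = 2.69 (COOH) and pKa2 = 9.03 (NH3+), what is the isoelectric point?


pI = (pKa1 + pKa2) / 2
pI = (2.69 + 9.03) / 2
pI = 5.86

5.86


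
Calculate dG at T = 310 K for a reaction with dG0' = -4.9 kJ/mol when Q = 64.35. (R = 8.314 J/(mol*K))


dG = dG0' + RT * ln(Q) / 1000
dG = -4.9 + 8.314 * 310 * ln(64.35) / 1000
dG = 5.8329 kJ/mol

5.8329 kJ/mol


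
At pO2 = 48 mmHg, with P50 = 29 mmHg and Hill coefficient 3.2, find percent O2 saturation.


Y = pO2^n / (P50^n + pO2^n)
Y = 48^3.2 / (29^3.2 + 48^3.2)
Y = 83.38%

83.38%


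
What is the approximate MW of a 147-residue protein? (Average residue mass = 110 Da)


MW = n_residues * 110 Da
MW = 147 * 110
MW = 16170 Da

16170 Da


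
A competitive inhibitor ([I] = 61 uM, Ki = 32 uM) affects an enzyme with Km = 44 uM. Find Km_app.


Km_app = Km * (1 + [I]/Ki)
Km_app = 44 * (1 + 61/32)
Km_app = 127.875 uM

127.875 uM


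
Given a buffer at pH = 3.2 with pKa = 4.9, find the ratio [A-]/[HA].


[A-]/[HA] = 10^(pH - pKa)
= 10^(3.2 - 4.9)
= 0.02

0.02


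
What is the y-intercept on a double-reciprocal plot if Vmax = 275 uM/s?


y-intercept = 1/Vmax
= 1/275
= 0.0036 s/uM

0.0036 s/uM


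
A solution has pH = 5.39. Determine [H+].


[H+] = 10^(-pH)
[H+] = 10^(-5.39)
[H+] = 4.074e-06 M

4.074e-06 M


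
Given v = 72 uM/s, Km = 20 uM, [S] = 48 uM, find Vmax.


Vmax = v * (Km + [S]) / [S]
Vmax = 72 * (20 + 48) / 48
Vmax = 102.0 uM/s

102.0 uM/s


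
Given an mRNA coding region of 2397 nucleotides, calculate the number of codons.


codons = nucleotides / 3
codons = 2397 / 3 = 799

799


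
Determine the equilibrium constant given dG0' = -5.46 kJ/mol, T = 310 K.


Keq = exp(-dG0 * 1000 / (R * T))
Keq = exp(-(-5.46) * 1000 / (8.314 * 310))
Keq = 8.3183

8.3183


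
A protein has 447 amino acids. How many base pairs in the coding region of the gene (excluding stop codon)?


Each amino acid = 1 codon = 3 bp
bp = 447 * 3 = 1341 bp

1341 bp


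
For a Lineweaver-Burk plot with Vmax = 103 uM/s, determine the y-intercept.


y-intercept = 1/Vmax
= 1/103
= 0.0097 s/uM

0.0097 s/uM


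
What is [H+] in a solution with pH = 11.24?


[H+] = 10^(-pH)
[H+] = 10^(-11.24)
[H+] = 5.754e-12 M

5.754e-12 M


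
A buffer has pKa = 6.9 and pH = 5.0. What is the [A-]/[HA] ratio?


[A-]/[HA] = 10^(pH - pKa)
= 10^(5.0 - 6.9)
= 0.0126

0.0126


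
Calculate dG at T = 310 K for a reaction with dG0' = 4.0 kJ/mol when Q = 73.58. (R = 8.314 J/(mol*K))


dG = dG0' + RT * ln(Q) / 1000
dG = 4.0 + 8.314 * 310 * ln(73.58) / 1000
dG = 15.0784 kJ/mol

15.0784 kJ/mol


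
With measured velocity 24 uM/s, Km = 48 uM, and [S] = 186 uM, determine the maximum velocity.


Vmax = v * (Km + [S]) / [S]
Vmax = 24 * (48 + 186) / 186
Vmax = 30.1935 uM/s

30.1935 uM/s


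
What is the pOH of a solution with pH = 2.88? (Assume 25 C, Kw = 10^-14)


pOH = 14 - pH
pOH = 14 - 2.88
pOH = 11.12

11.12


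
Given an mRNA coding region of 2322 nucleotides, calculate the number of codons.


codons = nucleotides / 3
codons = 2322 / 3 = 774

774


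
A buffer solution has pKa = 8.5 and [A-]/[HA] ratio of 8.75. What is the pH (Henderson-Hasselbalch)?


pH = pKa + log10([A-]/[HA])
pH = 8.5 + log10(8.75)
pH = 9.442

9.442


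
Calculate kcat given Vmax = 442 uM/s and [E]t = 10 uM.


kcat = Vmax / [E]t
kcat = 442 / 10
kcat = 44.2 s^-1

44.2 s^-1


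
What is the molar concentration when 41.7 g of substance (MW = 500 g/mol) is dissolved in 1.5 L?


C = (mass / MW) / volume
C = (41.7 / 500) / 1.5
C = 0.0556 M

0.0556 M


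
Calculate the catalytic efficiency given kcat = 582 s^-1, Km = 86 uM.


Catalytic efficiency = kcat / Km
= 582 / 86
= 6.7674 uM^-1*s^-1

6.7674 uM^-1*s^-1


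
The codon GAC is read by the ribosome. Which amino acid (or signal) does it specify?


Standard genetic code lookup.
Codon GAC -> Asp

Asp


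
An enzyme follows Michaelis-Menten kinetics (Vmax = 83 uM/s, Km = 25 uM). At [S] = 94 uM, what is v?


v = Vmax * [S] / (Km + [S])
v = 83 * 94 / (25 + 94)
v = 65.563 uM/s

65.563 uM/s


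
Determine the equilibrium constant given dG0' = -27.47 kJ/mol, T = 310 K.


Keq = exp(-dG0 * 1000 / (R * T))
Keq = exp(-(-27.47) * 1000 / (8.314 * 310))
Keq = 42543.2118

42543.2118


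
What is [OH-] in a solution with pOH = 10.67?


[OH-] = 10^(-pOH)
[OH-] = 10^(-10.67)
[OH-] = 2.138e-11 M

2.138e-11 M


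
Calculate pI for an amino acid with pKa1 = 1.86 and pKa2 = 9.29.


pI = (pKa1 + pKa2) / 2
pI = (1.86 + 9.29) / 2
pI = 5.575

5.575


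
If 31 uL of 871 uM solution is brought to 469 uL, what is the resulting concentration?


C2 = C1 * V1 / V2
C2 = 871 * 31 / 469
C2 = 57.5714 uM

57.5714 uM


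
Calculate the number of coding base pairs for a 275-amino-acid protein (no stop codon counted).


Each amino acid = 1 codon = 3 bp
bp = 275 * 3 = 825 bp

825 bp


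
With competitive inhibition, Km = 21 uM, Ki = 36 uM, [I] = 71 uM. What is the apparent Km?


Km_app = Km * (1 + [I]/Ki)
Km_app = 21 * (1 + 71/36)
Km_app = 62.4167 uM

62.4167 uM


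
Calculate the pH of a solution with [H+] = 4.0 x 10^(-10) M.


pH = -log10([H+])
pH = -log10(4.0 x 10^(-10))
pH = 9.3979

9.3979


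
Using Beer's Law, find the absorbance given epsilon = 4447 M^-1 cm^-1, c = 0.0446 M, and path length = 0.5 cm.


A = epsilon * c * l
A = 4447 * 0.0446 * 0.5
A = 99.1681

99.1681


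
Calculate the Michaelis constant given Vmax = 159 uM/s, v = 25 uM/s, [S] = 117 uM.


Km = [S] * (Vmax - v) / v
Km = 117 * (159 - 25) / 25
Km = 627.12 uM

627.12 uM


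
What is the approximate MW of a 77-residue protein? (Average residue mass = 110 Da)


MW = n_residues * 110 Da
MW = 77 * 110
MW = 8470 Da

8470 Da


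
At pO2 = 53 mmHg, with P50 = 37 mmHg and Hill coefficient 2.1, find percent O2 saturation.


Y = pO2^n / (P50^n + pO2^n)
Y = 53^2.1 / (37^2.1 + 53^2.1)
Y = 68.02%

68.02%


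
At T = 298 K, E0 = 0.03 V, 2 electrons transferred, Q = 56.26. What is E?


E = E0 - (RT/nF) * ln(Q)
E = 0.03 - (8.314 * 298 / (2 * 96485)) * ln(56.26)
E = -0.0217 V

-0.0217 V


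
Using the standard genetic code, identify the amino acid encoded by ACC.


Standard genetic code lookup.
Codon ACC -> Thr

Thr


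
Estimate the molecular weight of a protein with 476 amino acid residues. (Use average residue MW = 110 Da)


MW = n_residues * 110 Da
MW = 476 * 110
MW = 52360 Da

52360 Da


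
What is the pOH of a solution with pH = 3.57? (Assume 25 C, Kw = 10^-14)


pOH = 14 - pH
pOH = 14 - 3.57
pOH = 10.43

10.43


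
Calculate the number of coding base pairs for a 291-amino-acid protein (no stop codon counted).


Each amino acid = 1 codon = 3 bp
bp = 291 * 3 = 873 bp

873 bp


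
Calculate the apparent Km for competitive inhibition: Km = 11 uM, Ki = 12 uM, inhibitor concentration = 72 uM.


Km_app = Km * (1 + [I]/Ki)
Km_app = 11 * (1 + 72/12)
Km_app = 77.0 uM

77.0 uM


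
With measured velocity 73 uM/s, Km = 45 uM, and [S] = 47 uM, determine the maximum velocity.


Vmax = v * (Km + [S]) / [S]
Vmax = 73 * (45 + 47) / 47
Vmax = 142.8936 uM/s

142.8936 uM/s


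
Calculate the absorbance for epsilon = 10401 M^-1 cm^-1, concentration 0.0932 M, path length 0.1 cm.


A = epsilon * c * l
A = 10401 * 0.0932 * 0.1
A = 96.9373

96.9373


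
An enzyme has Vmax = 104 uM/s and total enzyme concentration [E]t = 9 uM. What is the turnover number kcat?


kcat = Vmax / [E]t
kcat = 104 / 9
kcat = 11.5556 s^-1

11.5556 s^-1


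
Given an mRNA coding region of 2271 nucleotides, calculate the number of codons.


codons = nucleotides / 3
codons = 2271 / 3 = 757

757


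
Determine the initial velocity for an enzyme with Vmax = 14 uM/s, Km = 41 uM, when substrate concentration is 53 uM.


v = Vmax * [S] / (Km + [S])
v = 14 * 53 / (41 + 53)
v = 7.8936 uM/s

7.8936 uM/s


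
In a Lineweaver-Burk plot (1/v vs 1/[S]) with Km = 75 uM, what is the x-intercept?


x-intercept = -1/Km
= -1/75
= -0.0133 1/uM

-0.0133 1/uM


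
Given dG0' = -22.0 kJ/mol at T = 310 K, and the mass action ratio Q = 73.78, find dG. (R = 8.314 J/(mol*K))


dG = dG0' + RT * ln(Q) / 1000
dG = -22.0 + 8.314 * 310 * ln(73.78) / 1000
dG = -10.9146 kJ/mol

-10.9146 kJ/mol


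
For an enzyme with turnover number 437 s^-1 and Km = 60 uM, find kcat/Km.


Catalytic efficiency = kcat / Km
= 437 / 60
= 7.2833 uM^-1*s^-1

7.2833 uM^-1*s^-1


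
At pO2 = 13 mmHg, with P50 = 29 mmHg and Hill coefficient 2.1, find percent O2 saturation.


Y = pO2^n / (P50^n + pO2^n)
Y = 13^2.1 / (29^2.1 + 13^2.1)
Y = 15.64%

15.64%


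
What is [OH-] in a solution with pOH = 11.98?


[OH-] = 10^(-pOH)
[OH-] = 10^(-11.98)
[OH-] = 1.047e-12 M

1.047e-12 M


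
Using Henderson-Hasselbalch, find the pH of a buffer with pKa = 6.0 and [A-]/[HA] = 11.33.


pH = pKa + log10([A-]/[HA])
pH = 6.0 + log10(11.33)
pH = 7.0542

7.0542


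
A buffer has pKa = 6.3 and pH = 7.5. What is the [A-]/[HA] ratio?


[A-]/[HA] = 10^(pH - pKa)
= 10^(7.5 - 6.3)
= 15.8489

15.8489


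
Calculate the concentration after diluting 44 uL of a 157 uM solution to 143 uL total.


C2 = C1 * V1 / V2
C2 = 157 * 44 / 143
C2 = 48.3077 uM

48.3077 uM


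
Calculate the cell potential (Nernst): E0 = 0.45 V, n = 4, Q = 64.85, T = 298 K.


E = E0 - (RT/nF) * ln(Q)
E = 0.45 - (8.314 * 298 / (4 * 96485)) * ln(64.85)
E = 0.4232 V

0.4232 V


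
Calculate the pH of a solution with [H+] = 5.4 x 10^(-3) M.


pH = -log10([H+])
pH = -log10(5.4 x 10^(-3))
pH = 2.2676

2.2676


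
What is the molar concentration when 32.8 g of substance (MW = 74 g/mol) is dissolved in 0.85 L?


C = (mass / MW) / volume
C = (32.8 / 74) / 0.85
C = 0.5215 M

0.5215 M


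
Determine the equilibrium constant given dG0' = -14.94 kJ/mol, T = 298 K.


Keq = exp(-dG0 * 1000 / (R * T))
Keq = exp(-(-14.94) * 1000 / (8.314 * 298))
Keq = 415.7554

415.7554


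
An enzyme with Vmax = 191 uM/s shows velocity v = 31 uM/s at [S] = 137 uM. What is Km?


Km = [S] * (Vmax - v) / v
Km = 137 * (191 - 31) / 31
Km = 707.0968 uM

707.0968 uM


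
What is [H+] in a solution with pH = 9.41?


[H+] = 10^(-pH)
[H+] = 10^(-9.41)
[H+] = 3.890e-10 M

3.890e-10 M


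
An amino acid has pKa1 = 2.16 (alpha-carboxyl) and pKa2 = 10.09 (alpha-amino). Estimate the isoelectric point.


pI = (pKa1 + pKa2) / 2
pI = (2.16 + 10.09) / 2
pI = 6.125

6.125


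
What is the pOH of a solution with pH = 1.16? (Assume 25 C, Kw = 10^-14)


pOH = 14 - pH
pOH = 14 - 1.16
pOH = 12.84

12.84


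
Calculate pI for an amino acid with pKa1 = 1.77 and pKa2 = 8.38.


pI = (pKa1 + pKa2) / 2
pI = (1.77 + 8.38) / 2
pI = 5.075

5.075


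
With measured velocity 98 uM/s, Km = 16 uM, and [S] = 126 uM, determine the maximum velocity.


Vmax = v * (Km + [S]) / [S]
Vmax = 98 * (16 + 126) / 126
Vmax = 110.4444 uM/s

110.4444 uM/s


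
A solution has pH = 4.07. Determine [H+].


[H+] = 10^(-pH)
[H+] = 10^(-4.07)
[H+] = 8.511e-05 M

8.511e-05 M


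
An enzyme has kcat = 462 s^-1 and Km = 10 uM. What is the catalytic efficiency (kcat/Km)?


Catalytic efficiency = kcat / Km
= 462 / 10
= 46.2 uM^-1*s^-1

46.2 uM^-1*s^-1


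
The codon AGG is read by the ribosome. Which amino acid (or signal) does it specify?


Standard genetic code lookup.
Codon AGG -> Arg

Arg


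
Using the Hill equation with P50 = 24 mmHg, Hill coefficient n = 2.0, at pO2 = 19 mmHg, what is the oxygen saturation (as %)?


Y = pO2^n / (P50^n + pO2^n)
Y = 19^2.0 / (24^2.0 + 19^2.0)
Y = 38.53%

38.53%


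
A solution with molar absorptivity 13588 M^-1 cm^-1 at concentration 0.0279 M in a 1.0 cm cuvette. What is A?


A = epsilon * c * l
A = 13588 * 0.0279 * 1.0
A = 379.1052

379.1052


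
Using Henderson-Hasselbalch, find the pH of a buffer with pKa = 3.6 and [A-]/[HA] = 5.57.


pH = pKa + log10([A-]/[HA])
pH = 3.6 + log10(5.57)
pH = 4.3459

4.3459


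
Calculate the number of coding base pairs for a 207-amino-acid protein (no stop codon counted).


Each amino acid = 1 codon = 3 bp
bp = 207 * 3 = 621 bp

621 bp


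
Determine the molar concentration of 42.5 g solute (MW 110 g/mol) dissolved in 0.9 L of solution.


C = (mass / MW) / volume
C = (42.5 / 110) / 0.9
C = 0.4293 M

0.4293 M


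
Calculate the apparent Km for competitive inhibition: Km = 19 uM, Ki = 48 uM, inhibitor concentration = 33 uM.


Km_app = Km * (1 + [I]/Ki)
Km_app = 19 * (1 + 33/48)
Km_app = 32.0625 uM

32.0625 uM


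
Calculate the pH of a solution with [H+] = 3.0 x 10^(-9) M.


pH = -log10([H+])
pH = -log10(3.0 x 10^(-9))
pH = 8.5229

8.5229


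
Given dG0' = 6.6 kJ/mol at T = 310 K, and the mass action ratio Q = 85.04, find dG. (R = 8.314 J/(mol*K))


dG = dG0' + RT * ln(Q) / 1000
dG = 6.6 + 8.314 * 310 * ln(85.04) / 1000
dG = 18.0514 kJ/mol

18.0514 kJ/mol


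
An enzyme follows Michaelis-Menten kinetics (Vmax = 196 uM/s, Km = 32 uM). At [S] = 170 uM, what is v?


v = Vmax * [S] / (Km + [S])
v = 196 * 170 / (32 + 170)
v = 164.9505 uM/s

164.9505 uM/s


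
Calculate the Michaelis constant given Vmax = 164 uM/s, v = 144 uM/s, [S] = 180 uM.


Km = [S] * (Vmax - v) / v
Km = 180 * (164 - 144) / 144
Km = 25.0 uM

25.0 uM


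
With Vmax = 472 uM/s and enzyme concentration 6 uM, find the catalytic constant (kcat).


kcat = Vmax / [E]t
kcat = 472 / 6
kcat = 78.6667 s^-1

78.6667 s^-1


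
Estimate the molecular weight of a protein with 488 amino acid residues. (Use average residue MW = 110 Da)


MW = n_residues * 110 Da
MW = 488 * 110
MW = 53680 Da

53680 Da


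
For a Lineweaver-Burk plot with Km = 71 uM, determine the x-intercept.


x-intercept = -1/Km
= -1/71
= -0.0141 1/uM

-0.0141 1/uM


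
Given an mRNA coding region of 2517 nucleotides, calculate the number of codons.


codons = nucleotides / 3
codons = 2517 / 3 = 839

839


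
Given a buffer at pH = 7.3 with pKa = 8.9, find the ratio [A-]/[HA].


[A-]/[HA] = 10^(pH - pKa)
= 10^(7.3 - 8.9)
= 0.0251

0.0251


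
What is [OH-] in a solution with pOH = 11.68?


[OH-] = 10^(-pOH)
[OH-] = 10^(-11.68)
[OH-] = 2.089e-12 M

2.089e-12 M


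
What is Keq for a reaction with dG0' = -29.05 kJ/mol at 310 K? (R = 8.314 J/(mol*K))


Keq = exp(-dG0 * 1000 / (R * T))
Keq = exp(-(-29.05) * 1000 / (8.314 * 310))
Keq = 78535.8691

78535.8691


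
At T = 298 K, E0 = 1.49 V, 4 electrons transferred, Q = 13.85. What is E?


E = E0 - (RT/nF) * ln(Q)
E = 1.49 - (8.314 * 298 / (4 * 96485)) * ln(13.85)
E = 1.4731 V

1.4731 V


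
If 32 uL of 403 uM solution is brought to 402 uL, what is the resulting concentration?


C2 = C1 * V1 / V2
C2 = 403 * 32 / 402
C2 = 32.0796 uM

32.0796 uM


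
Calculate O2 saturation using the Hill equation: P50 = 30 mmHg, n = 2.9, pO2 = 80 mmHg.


Y = pO2^n / (P50^n + pO2^n)
Y = 80^2.9 / (30^2.9 + 80^2.9)
Y = 94.5%

94.5%


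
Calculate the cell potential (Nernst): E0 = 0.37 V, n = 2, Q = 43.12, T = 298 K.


E = E0 - (RT/nF) * ln(Q)
E = 0.37 - (8.314 * 298 / (2 * 96485)) * ln(43.12)
E = 0.3217 V

0.3217 V
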